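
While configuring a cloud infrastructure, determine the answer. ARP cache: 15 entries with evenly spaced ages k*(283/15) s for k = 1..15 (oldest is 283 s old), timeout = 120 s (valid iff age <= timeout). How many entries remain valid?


Ages are k * 283/15 s for k = 1..15 (spacing = 18.8667 s).
Entry k is valid iff k * 283/15 <= 120 iff k <= 15 * 120 / 283 = 6.3604
n_valid = floor(6.3604) = 6
(n_stale = 15 - 6 = 9)

6


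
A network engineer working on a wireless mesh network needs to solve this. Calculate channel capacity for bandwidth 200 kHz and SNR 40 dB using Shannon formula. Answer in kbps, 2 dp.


Given: B = 200 kHz, SNR = 40 dB
SNR linear = 10^(40/10) = 10000
1 + SNR = 10001
log2(10001) = 13.2878566418
C = 200 * 1000 * 13.2878566418 = 2657571.3284 bps
C = 2657.571328 kbps -> 2657.57 kbps (2 dp)

2657.57


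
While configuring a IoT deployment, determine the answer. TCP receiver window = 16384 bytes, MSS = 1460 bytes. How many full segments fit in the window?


Given: RWND = 16384 bytes, MSS = 1460 bytes
Full segments = floor(RWND / MSS)
Full segments = floor(16384 / 1460)
Full segments = floor(11.2219) = 11

11


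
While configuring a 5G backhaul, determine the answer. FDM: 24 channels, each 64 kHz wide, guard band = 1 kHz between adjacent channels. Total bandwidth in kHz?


Given: 24 channels, 64 kHz each, guard = 1 kHz
Channel bandwidth = 24 * 64 = 1536 kHz
Guard bands = 23 gaps * 1 kHz = 23 kHz
Total = 1536 + 23 = 1559 kHz

1559


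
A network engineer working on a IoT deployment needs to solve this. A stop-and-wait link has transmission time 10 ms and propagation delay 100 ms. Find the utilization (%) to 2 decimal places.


Given: Ttrans = 10 ms, Tprop = 100 ms
RTT = 2 * Tprop = 2 * 100 = 200 ms
U = Ttrans / (Ttrans + RTT)
U = 10 / (10 + 200)
U = 10 / 210 = 0.047619
U% = 4.76%

4.76


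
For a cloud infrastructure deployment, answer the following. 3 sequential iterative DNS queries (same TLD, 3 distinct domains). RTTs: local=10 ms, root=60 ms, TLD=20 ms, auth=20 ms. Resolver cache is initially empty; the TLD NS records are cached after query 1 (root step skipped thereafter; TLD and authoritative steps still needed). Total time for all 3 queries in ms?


Lookup 1 (cold cache): local + root + TLD + auth = 10 + 60 + 20 + 20 = 110 ms
Lookups 2..3 (TLD NS cached -> skip root; new domain -> still ask TLD and auth): local + TLD + auth = 10 + 20 + 20 = 50 ms each
Remaining 2 lookups: 2 * 50 = 100 ms
Total = 110 + 100 = 210 ms

210


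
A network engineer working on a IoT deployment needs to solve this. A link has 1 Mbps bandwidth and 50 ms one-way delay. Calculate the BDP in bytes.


Given: bandwidth = 1 Mbps, delay = 50 ms
BDP in bits = 1 * 10^6 * 50 / 1000
BDP in bits = 50000
BDP in bytes = 50000 / 8 = 6250

6250


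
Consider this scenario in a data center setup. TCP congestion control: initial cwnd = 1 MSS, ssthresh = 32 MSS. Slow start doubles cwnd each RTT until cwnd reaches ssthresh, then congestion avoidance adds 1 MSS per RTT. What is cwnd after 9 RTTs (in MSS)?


RTT 0: cwnd = 1 MSS (initial)
RTT 1: cwnd = 2 MSS (slow start, doubled)
RTT 2: cwnd = 4 MSS (slow start, doubled)
RTT 3: cwnd = 8 MSS (slow start, doubled)
RTT 4: cwnd = 16 MSS (slow start, doubled)
RTT 5: cwnd = 32 MSS (slow start, doubled)
RTT 6: cwnd = 33 MSS (congestion avoidance, +1)
RTT 7: cwnd = 34 MSS (congestion avoidance, +1)
RTT 8: cwnd = 35 MSS (congestion avoidance, +1)
RTT 9: cwnd = 36 MSS (congestion avoidance, +1)

36


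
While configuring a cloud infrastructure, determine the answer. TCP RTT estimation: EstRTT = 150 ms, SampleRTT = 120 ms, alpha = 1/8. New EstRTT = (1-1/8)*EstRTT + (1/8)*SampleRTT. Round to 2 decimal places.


Given: EstRTT = 150 ms, SampleRTT = 120 ms, alpha = 1/8
New EstRTT = (1 - alpha) * EstRTT + alpha * SampleRTT
(7/8) * 150 = 131.25
(1/8) * 120 = 15
New EstRTT = 131.25 + 15 = 146.25 ms -> 146.25 ms (2 dp)

146.25


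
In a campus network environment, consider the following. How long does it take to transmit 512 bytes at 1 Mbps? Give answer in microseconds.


Given: packet = 512 bytes, bandwidth = 1 Mbps
Packet in bits = 512 * 8 = 4096 bits
Bandwidth = 1 * 10^6 = 1000000 bps
Time = 4096 / 1000000 seconds
Time in us = 4096 * 10^6 / 1000000 = 4096

4096


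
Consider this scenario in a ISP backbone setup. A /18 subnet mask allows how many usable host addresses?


Given: subnet mask /18
Host bits = 32 - 18 = 14
Total addresses = 2^14 = 16384
Usable hosts = 16384 - 2 (network + broadcast) = 16382

16382


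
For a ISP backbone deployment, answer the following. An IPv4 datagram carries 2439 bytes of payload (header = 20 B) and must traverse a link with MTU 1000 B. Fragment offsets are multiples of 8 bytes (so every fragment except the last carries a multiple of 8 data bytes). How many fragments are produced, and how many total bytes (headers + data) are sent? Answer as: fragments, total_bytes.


Max data per non-final fragment = floor((MTU - header)/8)*8 = floor((1000 - 20)/8)*8 = floor(980/8)*8 = 976 B
Final fragment needs no 8-byte alignment: it can carry up to MTU - header = 980 B
Non-final fragments needed = ceil((payload - 980) / 976) = ceil(1459/976) = ceil(1.4949) = 2
Number of fragments = 2 + 1 = 3
Fragment sizes (data): 2 * 976 B + 487 B (last, 487 <= 980 OK)
Total bytes sent = payload + n_frags * header = 2439 + 3*20 = 2439 + 60 = 2499 B

3, 2499


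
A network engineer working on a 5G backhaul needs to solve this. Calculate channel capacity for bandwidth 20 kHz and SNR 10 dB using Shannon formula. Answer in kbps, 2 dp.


Given: B = 20 kHz, SNR = 10 dB
SNR linear = 10^(10/10) = 10
1 + SNR = 11
log2(11) = 3.4594316186
C = 20 * 1000 * 3.4594316186 = 69188.6324 bps
C = 69.188632 kbps -> 69.19 kbps (2 dp)

69.19


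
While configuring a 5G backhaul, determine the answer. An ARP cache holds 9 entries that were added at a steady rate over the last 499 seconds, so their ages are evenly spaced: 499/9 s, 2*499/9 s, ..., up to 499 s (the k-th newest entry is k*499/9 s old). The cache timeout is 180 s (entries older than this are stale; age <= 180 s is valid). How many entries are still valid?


Ages are k * 499/9 s for k = 1..9 (spacing = 55.4444 s).
Entry k is valid iff k * 499/9 <= 180 iff k <= 9 * 180 / 499 = 3.2465
n_valid = floor(3.2465) = 3
(n_stale = 9 - 3 = 6)

3


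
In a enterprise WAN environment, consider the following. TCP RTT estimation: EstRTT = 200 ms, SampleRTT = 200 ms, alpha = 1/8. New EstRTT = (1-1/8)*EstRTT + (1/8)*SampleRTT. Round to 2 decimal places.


Given: EstRTT = 200 ms, SampleRTT = 200 ms, alpha = 1/8
New EstRTT = (1 - alpha) * EstRTT + alpha * SampleRTT
(7/8) * 200 = 175
(1/8) * 200 = 25
New EstRTT = 175 + 25 = 200 ms -> 200.00 ms (2 dp)

200.00


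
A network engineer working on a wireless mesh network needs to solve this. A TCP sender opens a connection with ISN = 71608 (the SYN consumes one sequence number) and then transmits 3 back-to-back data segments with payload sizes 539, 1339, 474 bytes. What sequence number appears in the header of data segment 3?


The SYN occupies sequence number ISN = 71608, so the first data byte is ISN + 1 = 71609.
SEQ of data segment i = (ISN + 1) + sum of payload sizes of segments 1..i-1.
Segment 1: SEQ = 71609, payload = 539 bytes
Segment 2: SEQ = 72148, payload = 1339 bytes
Segment 3: SEQ = 73487, payload = 474 bytes
SEQ of segment 3 = 71609 + 539 + 1339 = 73487

73487


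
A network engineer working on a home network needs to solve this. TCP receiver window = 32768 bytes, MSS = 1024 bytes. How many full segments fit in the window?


Given: RWND = 32768 bytes, MSS = 1024 bytes
Full segments = floor(RWND / MSS)
Full segments = floor(32768 / 1024)
Full segments = floor(32.0) = 32

32


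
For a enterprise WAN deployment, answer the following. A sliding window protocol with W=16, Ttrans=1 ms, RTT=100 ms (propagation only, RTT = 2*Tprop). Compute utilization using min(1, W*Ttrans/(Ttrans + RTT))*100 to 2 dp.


Given: W = 16, Ttrans = 1 ms, RTT = 100 ms (= 2 * Tprop, Tprop = 50 ms)
Cycle time = Ttrans + RTT = 1 + 100 = 101 ms (first packet sent until its ACK returns)
W * Ttrans = 16 * 1 = 16 ms of sending per cycle
W * Ttrans / (Ttrans + RTT) = 16 / 101 = 0.158416
U = min(1, 0.158416) = 0.158416
U% = 15.84%

15.84


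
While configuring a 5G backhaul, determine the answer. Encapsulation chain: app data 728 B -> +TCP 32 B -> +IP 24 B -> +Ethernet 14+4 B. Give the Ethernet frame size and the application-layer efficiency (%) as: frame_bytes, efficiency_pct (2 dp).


TCP segment = 728 + 32 = 760 B
IP packet = 760 + 24 = 784 B
Ethernet frame = 784 + 14 + 4 = 802 B
Efficiency = app / frame = 728 / 802 = 0.907731 = 90.7731% -> 90.77% (2 dp)

802, 90.77


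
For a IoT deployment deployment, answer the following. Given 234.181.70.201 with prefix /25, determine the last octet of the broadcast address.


Given: IP = 234.181.70.201, prefix = /25
Host bits = 32 - 25 = 7
Network last octet = 201 AND mask = 128
Host part size = 2^7 - 1 = 127
Broadcast last octet = 128 OR 127 = 255

255


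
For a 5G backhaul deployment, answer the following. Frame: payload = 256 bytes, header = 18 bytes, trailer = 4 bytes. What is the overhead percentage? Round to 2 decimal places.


Given: payload = 256 B, header = 18 B, trailer = 4 B
Overhead bytes = header + trailer = 18 + 4 = 22
Total frame = payload + overhead = 256 + 22 = 278
Overhead % = 22 / 278 * 100 = 7.9137% -> 7.91% (2 dp)

7.91


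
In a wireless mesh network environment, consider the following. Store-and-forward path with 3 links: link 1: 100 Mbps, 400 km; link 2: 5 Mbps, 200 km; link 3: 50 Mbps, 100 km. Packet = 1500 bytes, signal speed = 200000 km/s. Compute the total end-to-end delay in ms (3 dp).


Packet = 1500 bytes = 12000 bits. Store-and-forward: sum (t_trans + t_prop) per link.
Link 1: t_trans = 12000/(100*10^6) s = 0.1200 ms; t_prop = 400/200000 s = 2.0000 ms; subtotal = 2.1200 ms
Link 2: t_trans = 12000/(5*10^6) s = 2.4000 ms; t_prop = 200/200000 s = 1.0000 ms; subtotal = 3.4000 ms
Link 3: t_trans = 12000/(50*10^6) s = 0.2400 ms; t_prop = 100/200000 s = 0.5000 ms; subtotal = 0.7400 ms
End-to-end = 2.1200 + 3.4000 + 0.7400 = 6.2600 ms -> 6.260 ms (3 dp)

6.260


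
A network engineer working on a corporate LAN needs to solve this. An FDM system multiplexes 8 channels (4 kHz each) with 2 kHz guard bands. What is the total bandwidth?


Given: 8 channels, 4 kHz each, guard = 2 kHz
Channel bandwidth = 8 * 4 = 32 kHz
Guard bands = 7 gaps * 2 kHz = 14 kHz
Total = 32 + 14 = 46 kHz

46


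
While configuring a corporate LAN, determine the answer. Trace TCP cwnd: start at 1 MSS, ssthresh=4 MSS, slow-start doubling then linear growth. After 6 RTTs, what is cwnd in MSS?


RTT 0: cwnd = 1 MSS (initial)
RTT 1: cwnd = 2 MSS (slow start, doubled)
RTT 2: cwnd = 4 MSS (slow start, doubled)
RTT 3: cwnd = 5 MSS (congestion avoidance, +1)
RTT 4: cwnd = 6 MSS (congestion avoidance, +1)
RTT 5: cwnd = 7 MSS (congestion avoidance, +1)
RTT 6: cwnd = 8 MSS (congestion avoidance, +1)

8


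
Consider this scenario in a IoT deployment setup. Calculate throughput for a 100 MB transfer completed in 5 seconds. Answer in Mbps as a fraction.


Given: file = 100 MB, time = 5 s
File in Mb = 100 * 8 = 800 Mb
Throughput = 800 / 5 Mbps
Throughput = 160 Mbps

160


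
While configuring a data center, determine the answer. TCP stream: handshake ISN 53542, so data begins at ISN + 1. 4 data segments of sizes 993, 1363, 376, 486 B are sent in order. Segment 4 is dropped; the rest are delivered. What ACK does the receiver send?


SYN uses sequence number 53542; first data byte = ISN + 1 = 53543.
Segment 1: SEQ = 53543, len = 993 B, covers [53543, 54535]
Segment 2: SEQ = 54536, len = 1363 B, covers [54536, 55898]
Segment 3: SEQ = 55899, len = 376 B, covers [55899, 56274]
Segment 4: SEQ = 56275, len = 486 B, covers [56275, 56760] [LOST]
In-order data received: bytes [53543, 56274] (segments 1..3).
Segment 4 missing -> gap begins at byte 56275.
Cumulative ACK = next expected in-order byte = 53543 + 993 + 1363 + 376 = 56275

56275


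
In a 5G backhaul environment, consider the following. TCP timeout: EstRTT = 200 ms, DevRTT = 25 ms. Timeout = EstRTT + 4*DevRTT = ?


Given: EstRTT = 200 ms, DevRTT = 25 ms
Timeout = EstRTT + 4 * DevRTT
4 * DevRTT = 4 * 25 = 100
Timeout = 200 + 100 = 300 ms

300


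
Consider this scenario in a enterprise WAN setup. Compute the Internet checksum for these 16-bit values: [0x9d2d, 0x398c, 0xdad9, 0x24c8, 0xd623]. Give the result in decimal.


Given words: [0x9d2d, 0x398c, 0xdad9, 0x24c8, 0xd623]
Step 1: Sum all words
Raw sum = 40237 + 14732 + 56025 + 9416 + 54819 = 175229
Step 2: Fold carry: (44157 + 2) = 44159
One's complement = ~44159 & 0xFFFF = 21376

21376


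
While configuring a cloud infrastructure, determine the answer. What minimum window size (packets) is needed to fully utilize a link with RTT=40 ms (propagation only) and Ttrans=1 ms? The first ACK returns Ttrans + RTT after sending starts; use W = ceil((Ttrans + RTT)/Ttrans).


Given: Ttrans = 1 ms, RTT = 40 ms (= 2 * Tprop, Tprop = 20 ms)
Time until first ACK returns = Ttrans + RTT = 1 + 40 = 41 ms
Need W * Ttrans >= Ttrans + RTT  ->  W >= (Ttrans + RTT) / Ttrans
(Ttrans + RTT) / Ttrans = 41 / 1 = 41
W_min = ceil(41) = 41

41


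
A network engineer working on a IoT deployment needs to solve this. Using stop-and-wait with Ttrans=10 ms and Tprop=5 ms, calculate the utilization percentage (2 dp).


Given: Ttrans = 10 ms, Tprop = 5 ms
RTT = 2 * Tprop = 2 * 5 = 10 ms
U = Ttrans / (Ttrans + RTT)
U = 10 / (10 + 10)
U = 10 / 20 = 0.5
U% = 50.00%

50.00


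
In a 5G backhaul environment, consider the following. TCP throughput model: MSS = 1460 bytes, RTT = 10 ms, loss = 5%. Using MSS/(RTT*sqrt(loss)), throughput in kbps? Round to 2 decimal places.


Given: MSS = 1460 bytes, RTT = 10 ms, loss = 5%
RTT in seconds = 10 / 1000 = 0.01
Loss rate = 5% = 0.05
sqrt(loss) = sqrt(0.05) = 0.223606797750
Throughput (bytes/s) = 1460 / (0.01 * 0.223606797750) = 652931.8494
Throughput (kbps) = 652931.8494 * 8 / 1000 = 5223.454795 -> 5223.45 kbps (2 dp)

5223.45


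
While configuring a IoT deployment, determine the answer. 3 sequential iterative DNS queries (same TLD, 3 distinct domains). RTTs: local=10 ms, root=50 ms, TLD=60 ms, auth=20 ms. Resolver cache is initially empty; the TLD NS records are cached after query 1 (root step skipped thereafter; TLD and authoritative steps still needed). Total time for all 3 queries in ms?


Lookup 1 (cold cache): local + root + TLD + auth = 10 + 50 + 60 + 20 = 140 ms
Lookups 2..3 (TLD NS cached -> skip root; new domain -> still ask TLD and auth): local + TLD + auth = 10 + 60 + 20 = 90 ms each
Remaining 2 lookups: 2 * 90 = 180 ms
Total = 140 + 180 = 320 ms

320


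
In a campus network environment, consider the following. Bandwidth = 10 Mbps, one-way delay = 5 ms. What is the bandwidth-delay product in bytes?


Given: bandwidth = 10 Mbps, delay = 5 ms
BDP in bits = 10 * 10^6 * 5 / 1000
BDP in bits = 50000
BDP in bytes = 50000 / 8 = 6250

6250


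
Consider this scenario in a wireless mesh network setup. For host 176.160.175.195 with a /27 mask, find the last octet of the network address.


Given: IP = 176.160.175.195, prefix = /27
Subnet mask = 255.255.255.224
Last octet of IP: 195
Last octet of mask: 224
Network last octet = 195 AND 224 = 192

192


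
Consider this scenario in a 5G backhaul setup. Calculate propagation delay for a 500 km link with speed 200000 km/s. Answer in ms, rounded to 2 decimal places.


Given: distance = 500 km, speed = 200000 km/s
Delay = distance / speed = 500 / 200000 seconds
Delay in ms = 500 * 1000 / 200000
Delay = 2.5000 ms
Rounded to 2 dp = 2.50 ms

2.50


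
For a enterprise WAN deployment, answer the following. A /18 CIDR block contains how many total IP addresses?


Given: CIDR prefix /18
Host bits = 32 - 18 = 14
Total addresses = 2^14 = 16384

16384


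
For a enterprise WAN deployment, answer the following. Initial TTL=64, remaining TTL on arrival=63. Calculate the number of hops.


Given: initial TTL = 64, received TTL = 63
Hops = initial TTL - received TTL
Hops = 64 - 63 = 1

1


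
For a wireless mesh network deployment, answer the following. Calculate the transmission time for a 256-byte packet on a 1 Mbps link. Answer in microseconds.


Given: packet = 256 bytes, bandwidth = 1 Mbps
Packet in bits = 256 * 8 = 2048 bits
Bandwidth = 1 * 10^6 = 1000000 bps
Time = 2048 / 1000000 seconds
Time in us = 2048 * 10^6 / 1000000 = 2048

2048


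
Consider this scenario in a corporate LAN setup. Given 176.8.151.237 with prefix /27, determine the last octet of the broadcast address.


Given: IP = 176.8.151.237, prefix = /27
Host bits = 32 - 27 = 5
Network last octet = 237 AND mask = 224
Host part size = 2^5 - 1 = 31
Broadcast last octet = 224 OR 31 = 255

255


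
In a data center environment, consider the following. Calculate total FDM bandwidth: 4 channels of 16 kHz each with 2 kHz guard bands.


Given: 4 channels, 16 kHz each, guard = 2 kHz
Channel bandwidth = 4 * 16 = 64 kHz
Guard bands = 3 gaps * 2 kHz = 6 kHz
Total = 64 + 6 = 70 kHz

70


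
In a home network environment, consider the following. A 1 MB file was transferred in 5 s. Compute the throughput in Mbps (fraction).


Given: file = 1 MB, time = 5 s
File in Mb = 1 * 8 = 8 Mb
Throughput = 8 / 5 Mbps
Throughput = 8/5 Mbps

8/5


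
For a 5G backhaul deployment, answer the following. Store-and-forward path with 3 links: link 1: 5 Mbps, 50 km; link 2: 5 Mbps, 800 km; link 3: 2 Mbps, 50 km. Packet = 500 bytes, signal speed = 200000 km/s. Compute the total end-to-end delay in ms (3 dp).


Packet = 500 bytes = 4000 bits. Store-and-forward: sum (t_trans + t_prop) per link.
Link 1: t_trans = 4000/(5*10^6) s = 0.8000 ms; t_prop = 50/200000 s = 0.2500 ms; subtotal = 1.0500 ms
Link 2: t_trans = 4000/(5*10^6) s = 0.8000 ms; t_prop = 800/200000 s = 4.0000 ms; subtotal = 4.8000 ms
Link 3: t_trans = 4000/(2*10^6) s = 2.0000 ms; t_prop = 50/200000 s = 0.2500 ms; subtotal = 2.2500 ms
End-to-end = 1.0500 + 4.8000 + 2.2500 = 8.1000 ms -> 8.100 ms (3 dp)

8.100


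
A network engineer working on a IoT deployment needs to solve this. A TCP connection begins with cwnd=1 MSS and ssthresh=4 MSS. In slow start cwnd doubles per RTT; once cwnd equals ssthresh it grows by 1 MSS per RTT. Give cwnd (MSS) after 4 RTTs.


RTT 0: cwnd = 1 MSS (initial)
RTT 1: cwnd = 2 MSS (slow start, doubled)
RTT 2: cwnd = 4 MSS (slow start, doubled)
RTT 3: cwnd = 5 MSS (congestion avoidance, +1)
RTT 4: cwnd = 6 MSS (congestion avoidance, +1)

6


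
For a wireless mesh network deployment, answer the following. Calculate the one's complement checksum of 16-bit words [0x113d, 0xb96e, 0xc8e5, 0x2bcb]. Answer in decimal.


Given words: [0x113d, 0xb96e, 0xc8e5, 0x2bcb]
Step 1: Sum all words
Raw sum = 4413 + 47470 + 51429 + 11211 = 114523
Step 2: Fold carry: (48987 + 1) = 48988
One's complement = ~48988 & 0xFFFF = 16547

16547


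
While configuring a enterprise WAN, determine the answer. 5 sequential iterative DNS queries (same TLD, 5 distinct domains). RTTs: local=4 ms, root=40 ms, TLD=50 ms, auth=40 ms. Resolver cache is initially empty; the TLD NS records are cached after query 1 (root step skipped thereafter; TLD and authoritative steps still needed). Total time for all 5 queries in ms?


Lookup 1 (cold cache): local + root + TLD + auth = 4 + 40 + 50 + 40 = 134 ms
Lookups 2..5 (TLD NS cached -> skip root; new domain -> still ask TLD and auth): local + TLD + auth = 4 + 50 + 40 = 94 ms each
Remaining 4 lookups: 4 * 94 = 376 ms
Total = 134 + 376 = 510 ms

510


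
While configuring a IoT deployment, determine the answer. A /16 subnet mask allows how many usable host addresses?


Given: subnet mask /16
Host bits = 32 - 16 = 16
Total addresses = 2^16 = 65536
Usable hosts = 65536 - 2 (network + broadcast) = 65534

65534


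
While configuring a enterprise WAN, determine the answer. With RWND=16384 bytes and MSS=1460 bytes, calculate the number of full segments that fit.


Given: RWND = 16384 bytes, MSS = 1460 bytes
Full segments = floor(RWND / MSS)
Full segments = floor(16384 / 1460)
Full segments = floor(11.2219) = 11

11


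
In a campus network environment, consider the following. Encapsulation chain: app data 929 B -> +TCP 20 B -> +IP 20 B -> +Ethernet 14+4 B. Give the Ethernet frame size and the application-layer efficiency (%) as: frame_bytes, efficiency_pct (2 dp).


TCP segment = 929 + 20 = 949 B
IP packet = 949 + 20 = 969 B
Ethernet frame = 969 + 14 + 4 = 987 B
Efficiency = app / frame = 929 / 987 = 0.941236 = 94.1236% -> 94.12% (2 dp)

987, 94.12


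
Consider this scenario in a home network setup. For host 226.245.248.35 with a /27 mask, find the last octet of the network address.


Given: IP = 226.245.248.35, prefix = /27
Subnet mask = 255.255.255.224
Last octet of IP: 35
Last octet of mask: 224
Network last octet = 35 AND 224 = 32

32


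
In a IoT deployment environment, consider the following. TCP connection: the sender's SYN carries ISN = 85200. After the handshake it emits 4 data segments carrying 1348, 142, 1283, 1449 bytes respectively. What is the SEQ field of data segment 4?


The SYN occupies sequence number ISN = 85200, so the first data byte is ISN + 1 = 85201.
SEQ of data segment i = (ISN + 1) + sum of payload sizes of segments 1..i-1.
Segment 1: SEQ = 85201, payload = 1348 bytes
Segment 2: SEQ = 86549, payload = 142 bytes
Segment 3: SEQ = 86691, payload = 1283 bytes
Segment 4: SEQ = 87974, payload = 1449 bytes
SEQ of segment 4 = 85201 + 1348 + 142 + 1283 = 87974

87974


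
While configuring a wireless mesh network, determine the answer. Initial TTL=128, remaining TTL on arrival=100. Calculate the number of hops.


Given: initial TTL = 128, received TTL = 100
Hops = initial TTL - received TTL
Hops = 128 - 100 = 28

28


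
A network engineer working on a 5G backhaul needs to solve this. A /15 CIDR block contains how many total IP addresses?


Given: CIDR prefix /15
Host bits = 32 - 15 = 17
Total addresses = 2^17 = 131072

131072


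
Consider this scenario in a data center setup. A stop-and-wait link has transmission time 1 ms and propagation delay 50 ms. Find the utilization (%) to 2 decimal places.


Given: Ttrans = 1 ms, Tprop = 50 ms
RTT = 2 * Tprop = 2 * 50 = 100 ms
U = Ttrans / (Ttrans + RTT)
U = 1 / (1 + 100)
U = 1 / 101 = 0.009901
U% = 0.99%

0.99


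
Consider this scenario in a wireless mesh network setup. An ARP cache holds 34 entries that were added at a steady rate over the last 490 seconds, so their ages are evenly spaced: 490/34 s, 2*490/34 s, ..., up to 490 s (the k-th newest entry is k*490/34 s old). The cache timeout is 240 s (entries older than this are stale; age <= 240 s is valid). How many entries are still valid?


Ages are k * 490/34 s for k = 1..34 (spacing = 14.4118 s).
Entry k is valid iff k * 490/34 <= 240 iff k <= 34 * 240 / 490 = 16.6531
n_valid = floor(16.6531) = 16
(n_stale = 34 - 16 = 18)

16


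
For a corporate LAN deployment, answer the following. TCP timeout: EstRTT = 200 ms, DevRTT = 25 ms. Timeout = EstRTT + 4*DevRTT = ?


Given: EstRTT = 200 ms, DevRTT = 25 ms
Timeout = EstRTT + 4 * DevRTT
4 * DevRTT = 4 * 25 = 100
Timeout = 200 + 100 = 300 ms

300


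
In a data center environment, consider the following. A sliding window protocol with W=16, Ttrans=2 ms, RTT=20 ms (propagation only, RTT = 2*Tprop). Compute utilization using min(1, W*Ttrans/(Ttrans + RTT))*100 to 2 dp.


Given: W = 16, Ttrans = 2 ms, RTT = 20 ms (= 2 * Tprop, Tprop = 10 ms)
Cycle time = Ttrans + RTT = 2 + 20 = 22 ms (first packet sent until its ACK returns)
W * Ttrans = 16 * 2 = 32 ms of sending per cycle
W * Ttrans / (Ttrans + RTT) = 32 / 22 = 1.454545
U = min(1, 1.454545) = 1.000000
U% = 100.00%

100.00


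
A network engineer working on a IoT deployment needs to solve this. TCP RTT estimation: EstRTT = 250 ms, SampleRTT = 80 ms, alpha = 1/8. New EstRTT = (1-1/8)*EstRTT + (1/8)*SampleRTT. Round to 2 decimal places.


Given: EstRTT = 250 ms, SampleRTT = 80 ms, alpha = 1/8
New EstRTT = (1 - alpha) * EstRTT + alpha * SampleRTT
(7/8) * 250 = 218.75
(1/8) * 80 = 10
New EstRTT = 218.75 + 10 = 228.75 ms -> 228.75 ms (2 dp)

228.75


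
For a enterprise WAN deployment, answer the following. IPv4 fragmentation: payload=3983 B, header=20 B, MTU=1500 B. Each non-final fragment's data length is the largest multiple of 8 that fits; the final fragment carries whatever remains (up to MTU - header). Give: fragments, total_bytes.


Max data per non-final fragment = floor((MTU - header)/8)*8 = floor((1500 - 20)/8)*8 = floor(1480/8)*8 = 1480 B
Final fragment needs no 8-byte alignment: it can carry up to MTU - header = 1480 B
Non-final fragments needed = ceil((payload - 1480) / 1480) = ceil(2503/1480) = ceil(1.6912) = 2
Number of fragments = 2 + 1 = 3
Fragment sizes (data): 2 * 1480 B + 1023 B (last, 1023 <= 1480 OK)
Total bytes sent = payload + n_frags * header = 3983 + 3*20 = 3983 + 60 = 4043 B

3, 4043


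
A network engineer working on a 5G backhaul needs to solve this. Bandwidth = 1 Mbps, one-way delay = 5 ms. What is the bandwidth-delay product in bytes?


Given: bandwidth = 1 Mbps, delay = 5 ms
BDP in bits = 1 * 10^6 * 5 / 1000
BDP in bits = 5000
BDP in bytes = 5000 / 8 = 625

625


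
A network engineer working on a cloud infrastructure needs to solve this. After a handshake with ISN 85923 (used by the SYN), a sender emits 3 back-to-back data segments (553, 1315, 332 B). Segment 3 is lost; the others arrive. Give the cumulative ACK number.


SYN uses sequence number 85923; first data byte = ISN + 1 = 85924.
Segment 1: SEQ = 85924, len = 553 B, covers [85924, 86476]
Segment 2: SEQ = 86477, len = 1315 B, covers [86477, 87791]
Segment 3: SEQ = 87792, len = 332 B, covers [87792, 88123] [LOST]
In-order data received: bytes [85924, 87791] (segments 1..2).
Segment 3 missing -> gap begins at byte 87792.
Cumulative ACK = next expected in-order byte = 85924 + 553 + 1315 = 87792

87792


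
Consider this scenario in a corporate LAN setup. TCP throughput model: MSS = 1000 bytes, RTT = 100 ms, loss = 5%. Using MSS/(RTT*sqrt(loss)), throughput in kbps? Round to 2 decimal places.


Given: MSS = 1000 bytes, RTT = 100 ms, loss = 5%
RTT in seconds = 100 / 1000 = 0.1
Loss rate = 5% = 0.05
sqrt(loss) = sqrt(0.05) = 0.223606797750
Throughput (bytes/s) = 1000 / (0.1 * 0.223606797750) = 44721.3595
Throughput (kbps) = 44721.3595 * 8 / 1000 = 357.770876 -> 357.77 kbps (2 dp)

357.77


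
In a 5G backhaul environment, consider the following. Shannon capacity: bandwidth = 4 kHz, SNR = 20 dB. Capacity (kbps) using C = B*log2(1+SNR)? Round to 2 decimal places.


Given: B = 4 kHz, SNR = 20 dB
SNR linear = 10^(20/10) = 100
1 + SNR = 101
log2(101) = 6.6582114828
C = 4 * 1000 * 6.6582114828 = 26632.8459 bps
C = 26.632846 kbps -> 26.63 kbps (2 dp)

26.63


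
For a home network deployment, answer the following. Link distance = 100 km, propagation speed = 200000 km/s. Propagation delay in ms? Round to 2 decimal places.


Given: distance = 100 km, speed = 200000 km/s
Delay = distance / speed = 100 / 200000 seconds
Delay in ms = 100 * 1000 / 200000
Delay = 0.5000 ms
Rounded to 2 dp = 0.50 ms

0.50


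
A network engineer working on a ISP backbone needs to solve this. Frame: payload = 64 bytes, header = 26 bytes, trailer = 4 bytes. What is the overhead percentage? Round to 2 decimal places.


Given: payload = 64 B, header = 26 B, trailer = 4 B
Overhead bytes = header + trailer = 26 + 4 = 30
Total frame = payload + overhead = 64 + 30 = 94
Overhead % = 30 / 94 * 100 = 31.9149% -> 31.91% (2 dp)

31.91


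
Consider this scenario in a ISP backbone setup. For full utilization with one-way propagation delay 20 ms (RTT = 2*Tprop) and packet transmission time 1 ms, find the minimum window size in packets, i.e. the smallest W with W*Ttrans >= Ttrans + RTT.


Given: Ttrans = 1 ms, RTT = 40 ms (= 2 * Tprop, Tprop = 20 ms)
Time until first ACK returns = Ttrans + RTT = 1 + 40 = 41 ms
Need W * Ttrans >= Ttrans + RTT  ->  W >= (Ttrans + RTT) / Ttrans
(Ttrans + RTT) / Ttrans = 41 / 1 = 41
W_min = ceil(41) = 41

41


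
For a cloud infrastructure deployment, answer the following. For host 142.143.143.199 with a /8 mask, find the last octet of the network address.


Given: IP = 142.143.143.199, prefix = /8
Subnet mask = 255.0.0.0
Last octet of IP: 199
Last octet of mask: 0
Network last octet = 199 AND 0 = 0

0


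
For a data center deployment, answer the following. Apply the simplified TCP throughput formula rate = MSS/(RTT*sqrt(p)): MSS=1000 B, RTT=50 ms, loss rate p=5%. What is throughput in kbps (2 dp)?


Given: MSS = 1000 bytes, RTT = 50 ms, loss = 5%
RTT in seconds = 50 / 1000 = 0.05
Loss rate = 5% = 0.05
sqrt(loss) = sqrt(0.05) = 0.223606797750
Throughput (bytes/s) = 1000 / (0.05 * 0.223606797750) = 89442.7191
Throughput (kbps) = 89442.7191 * 8 / 1000 = 715.541753 -> 715.54 kbps (2 dp)

715.54


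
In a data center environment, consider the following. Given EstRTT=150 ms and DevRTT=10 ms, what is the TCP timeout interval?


Given: EstRTT = 150 ms, DevRTT = 10 ms
Timeout = EstRTT + 4 * DevRTT
4 * DevRTT = 4 * 10 = 40
Timeout = 150 + 40 = 190 ms

190


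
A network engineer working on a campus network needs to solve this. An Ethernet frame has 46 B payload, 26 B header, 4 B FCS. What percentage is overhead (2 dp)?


Given: payload = 46 B, header = 26 B, trailer = 4 B
Overhead bytes = header + trailer = 26 + 4 = 30
Total frame = payload + overhead = 46 + 30 = 76
Overhead % = 30 / 76 * 100 = 39.4737% -> 39.47% (2 dp)

39.47


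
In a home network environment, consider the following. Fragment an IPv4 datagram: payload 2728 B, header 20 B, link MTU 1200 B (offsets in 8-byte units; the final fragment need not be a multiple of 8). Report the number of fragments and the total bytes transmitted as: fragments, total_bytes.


Max data per non-final fragment = floor((MTU - header)/8)*8 = floor((1200 - 20)/8)*8 = floor(1180/8)*8 = 1176 B
Final fragment needs no 8-byte alignment: it can carry up to MTU - header = 1180 B
Non-final fragments needed = ceil((payload - 1180) / 1176) = ceil(1548/1176) = ceil(1.3163) = 2
Number of fragments = 2 + 1 = 3
Fragment sizes (data): 2 * 1176 B + 376 B (last, 376 <= 1180 OK)
Total bytes sent = payload + n_frags * header = 2728 + 3*20 = 2728 + 60 = 2788 B

3, 2788


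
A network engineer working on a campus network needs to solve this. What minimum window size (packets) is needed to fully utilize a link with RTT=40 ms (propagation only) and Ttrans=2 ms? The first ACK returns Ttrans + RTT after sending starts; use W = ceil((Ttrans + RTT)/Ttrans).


Given: Ttrans = 2 ms, RTT = 40 ms (= 2 * Tprop, Tprop = 20 ms)
Time until first ACK returns = Ttrans + RTT = 2 + 40 = 42 ms
Need W * Ttrans >= Ttrans + RTT  ->  W >= (Ttrans + RTT) / Ttrans
(Ttrans + RTT) / Ttrans = 42 / 2 = 21
W_min = ceil(21) = 21

21


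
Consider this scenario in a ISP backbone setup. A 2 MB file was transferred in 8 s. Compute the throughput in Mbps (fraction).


Given: file = 2 MB, time = 8 s
File in Mb = 2 * 8 = 16 Mb
Throughput = 16 / 8 Mbps
Throughput = 2 Mbps

2


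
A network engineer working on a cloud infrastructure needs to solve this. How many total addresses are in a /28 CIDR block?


Given: CIDR prefix /28
Host bits = 32 - 28 = 4
Total addresses = 2^4 = 16

16


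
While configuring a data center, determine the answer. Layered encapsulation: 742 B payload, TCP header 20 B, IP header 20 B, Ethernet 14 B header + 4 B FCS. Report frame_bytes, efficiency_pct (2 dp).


TCP segment = 742 + 20 = 762 B
IP packet = 762 + 20 = 782 B
Ethernet frame = 782 + 14 + 4 = 800 B
Efficiency = app / frame = 742 / 800 = 0.927500 = 92.7500% -> 92.75% (2 dp)

800, 92.75


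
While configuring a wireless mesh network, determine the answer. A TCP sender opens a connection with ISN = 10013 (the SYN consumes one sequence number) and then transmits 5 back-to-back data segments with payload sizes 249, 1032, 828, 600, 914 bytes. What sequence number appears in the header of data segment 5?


The SYN occupies sequence number ISN = 10013, so the first data byte is ISN + 1 = 10014.
SEQ of data segment i = (ISN + 1) + sum of payload sizes of segments 1..i-1.
Segment 1: SEQ = 10014, payload = 249 bytes
Segment 2: SEQ = 10263, payload = 1032 bytes
Segment 3: SEQ = 11295, payload = 828 bytes
Segment 4: SEQ = 12123, payload = 600 bytes
Segment 5: SEQ = 12723, payload = 914 bytes
SEQ of segment 5 = 10014 + 249 + 1032 + 828 + 600 = 12723

12723


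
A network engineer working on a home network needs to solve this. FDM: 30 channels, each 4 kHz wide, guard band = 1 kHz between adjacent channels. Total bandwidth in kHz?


Given: 30 channels, 4 kHz each, guard = 1 kHz
Channel bandwidth = 30 * 4 = 120 kHz
Guard bands = 29 gaps * 1 kHz = 29 kHz
Total = 120 + 29 = 149 kHz

149


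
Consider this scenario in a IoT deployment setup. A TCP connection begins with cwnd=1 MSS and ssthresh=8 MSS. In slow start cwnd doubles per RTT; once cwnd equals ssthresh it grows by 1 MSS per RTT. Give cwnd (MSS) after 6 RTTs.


RTT 0: cwnd = 1 MSS (initial)
RTT 1: cwnd = 2 MSS (slow start, doubled)
RTT 2: cwnd = 4 MSS (slow start, doubled)
RTT 3: cwnd = 8 MSS (slow start, doubled)
RTT 4: cwnd = 9 MSS (congestion avoidance, +1)
RTT 5: cwnd = 10 MSS (congestion avoidance, +1)
RTT 6: cwnd = 11 MSS (congestion avoidance, +1)

11


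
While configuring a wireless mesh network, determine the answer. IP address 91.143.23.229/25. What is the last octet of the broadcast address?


Given: IP = 91.143.23.229, prefix = /25
Host bits = 32 - 25 = 7
Network last octet = 229 AND mask = 128
Host part size = 2^7 - 1 = 127
Broadcast last octet = 128 OR 127 = 255

255


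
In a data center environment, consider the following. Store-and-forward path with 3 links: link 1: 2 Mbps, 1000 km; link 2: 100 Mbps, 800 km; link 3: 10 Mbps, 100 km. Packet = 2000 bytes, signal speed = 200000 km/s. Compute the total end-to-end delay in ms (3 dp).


Packet = 2000 bytes = 16000 bits. Store-and-forward: sum (t_trans + t_prop) per link.
Link 1: t_trans = 16000/(2*10^6) s = 8.0000 ms; t_prop = 1000/200000 s = 5.0000 ms; subtotal = 13.0000 ms
Link 2: t_trans = 16000/(100*10^6) s = 0.1600 ms; t_prop = 800/200000 s = 4.0000 ms; subtotal = 4.1600 ms
Link 3: t_trans = 16000/(10*10^6) s = 1.6000 ms; t_prop = 100/200000 s = 0.5000 ms; subtotal = 2.1000 ms
End-to-end = 13.0000 + 4.1600 + 2.1000 = 19.2600 ms -> 19.260 ms (3 dp)

19.260


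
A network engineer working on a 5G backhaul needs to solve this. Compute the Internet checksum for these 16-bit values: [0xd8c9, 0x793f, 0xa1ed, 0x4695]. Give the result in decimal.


Given words: [0xd8c9, 0x793f, 0xa1ed, 0x4695]
Step 1: Sum all words
Raw sum = 55497 + 31039 + 41453 + 18069 = 146058
Step 2: Fold carry: (14986 + 2) = 14988
One's complement = ~14988 & 0xFFFF = 50547

50547


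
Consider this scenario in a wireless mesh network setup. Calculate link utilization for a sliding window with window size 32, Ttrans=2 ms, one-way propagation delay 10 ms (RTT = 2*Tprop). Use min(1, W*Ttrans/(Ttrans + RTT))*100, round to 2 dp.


Given: W = 32, Ttrans = 2 ms, RTT = 20 ms (= 2 * Tprop, Tprop = 10 ms)
Cycle time = Ttrans + RTT = 2 + 20 = 22 ms (first packet sent until its ACK returns)
W * Ttrans = 32 * 2 = 64 ms of sending per cycle
W * Ttrans / (Ttrans + RTT) = 64 / 22 = 2.909091
U = min(1, 2.909091) = 1.000000
U% = 100.00%

100.00


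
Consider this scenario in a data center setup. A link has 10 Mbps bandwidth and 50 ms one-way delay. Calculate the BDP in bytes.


Given: bandwidth = 10 Mbps, delay = 50 ms
BDP in bits = 10 * 10^6 * 50 / 1000
BDP in bits = 500000
BDP in bytes = 500000 / 8 = 62500

62500


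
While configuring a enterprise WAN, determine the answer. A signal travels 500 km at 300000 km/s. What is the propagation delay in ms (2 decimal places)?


Given: distance = 500 km, speed = 300000 km/s
Delay = distance / speed = 500 / 300000 seconds
Delay in ms = 500 * 1000 / 300000
Delay = 1.6667 ms
Rounded to 2 dp = 1.67 ms

1.67


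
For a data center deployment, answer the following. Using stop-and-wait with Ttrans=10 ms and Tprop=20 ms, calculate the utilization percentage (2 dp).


Given: Ttrans = 10 ms, Tprop = 20 ms
RTT = 2 * Tprop = 2 * 20 = 40 ms
U = Ttrans / (Ttrans + RTT)
U = 10 / (10 + 40)
U = 10 / 50 = 0.2
U% = 20.00%

20.00


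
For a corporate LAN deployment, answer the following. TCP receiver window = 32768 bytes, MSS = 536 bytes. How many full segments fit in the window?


Given: RWND = 32768 bytes, MSS = 536 bytes
Full segments = floor(RWND / MSS)
Full segments = floor(32768 / 536)
Full segments = floor(61.1343) = 61

61


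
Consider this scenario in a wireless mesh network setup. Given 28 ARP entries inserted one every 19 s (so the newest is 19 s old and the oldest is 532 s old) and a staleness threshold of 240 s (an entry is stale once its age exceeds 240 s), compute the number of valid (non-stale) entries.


Ages are k * 532/28 s for k = 1..28 (spacing = 19.0000 s).
Entry k is valid iff k * 532/28 <= 240 iff k <= 28 * 240 / 532 = 12.6316
n_valid = floor(12.6316) = 12
(n_stale = 28 - 12 = 16)

12


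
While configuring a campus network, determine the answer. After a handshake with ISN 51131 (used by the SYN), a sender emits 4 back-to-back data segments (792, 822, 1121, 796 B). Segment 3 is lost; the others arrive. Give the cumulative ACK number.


SYN uses sequence number 51131; first data byte = ISN + 1 = 51132.
Segment 1: SEQ = 51132, len = 792 B, covers [51132, 51923]
Segment 2: SEQ = 51924, len = 822 B, covers [51924, 52745]
Segment 3: SEQ = 52746, len = 1121 B, covers [52746, 53866] [LOST]
Segment 4: SEQ = 53867, len = 796 B, covers [53867, 54662]
In-order data received: bytes [51132, 52745] (segments 1..2).
Segment 3 missing -> gap begins at byte 52746; later segments buffered out of order.
Cumulative ACK = next expected in-order byte = 51132 + 792 + 822 = 52746

52746


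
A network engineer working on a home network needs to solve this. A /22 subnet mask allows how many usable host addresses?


Given: subnet mask /22
Host bits = 32 - 22 = 10
Total addresses = 2^10 = 1024
Usable hosts = 1024 - 2 (network + broadcast) = 1022

1022


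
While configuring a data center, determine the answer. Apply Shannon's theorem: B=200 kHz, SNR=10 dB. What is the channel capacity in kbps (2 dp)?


Given: B = 200 kHz, SNR = 10 dB
SNR linear = 10^(10/10) = 10
1 + SNR = 11
log2(11) = 3.4594316186
C = 200 * 1000 * 3.4594316186 = 691886.3237 bps
C = 691.886324 kbps -> 691.89 kbps (2 dp)

691.89


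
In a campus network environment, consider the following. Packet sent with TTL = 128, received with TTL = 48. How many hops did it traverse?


Given: initial TTL = 128, received TTL = 48
Hops = initial TTL - received TTL
Hops = 128 - 48 = 80

80


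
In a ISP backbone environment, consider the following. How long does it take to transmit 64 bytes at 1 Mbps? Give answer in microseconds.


Given: packet = 64 bytes, bandwidth = 1 Mbps
Packet in bits = 64 * 8 = 512 bits
Bandwidth = 1 * 10^6 = 1000000 bps
Time = 512 / 1000000 seconds
Time in us = 512 * 10^6 / 1000000 = 512

512


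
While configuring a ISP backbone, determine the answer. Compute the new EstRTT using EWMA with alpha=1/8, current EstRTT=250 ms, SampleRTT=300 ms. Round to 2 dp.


Given: EstRTT = 250 ms, SampleRTT = 300 ms, alpha = 1/8
New EstRTT = (1 - alpha) * EstRTT + alpha * SampleRTT
(7/8) * 250 = 218.75
(1/8) * 300 = 37.5
New EstRTT = 218.75 + 37.5 = 256.25 ms -> 256.25 ms (2 dp)

256.25


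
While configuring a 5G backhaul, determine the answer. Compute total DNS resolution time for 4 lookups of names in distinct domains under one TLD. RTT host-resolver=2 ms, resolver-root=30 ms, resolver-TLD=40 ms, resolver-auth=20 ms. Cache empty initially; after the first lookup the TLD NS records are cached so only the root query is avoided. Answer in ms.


Lookup 1 (cold cache): local + root + TLD + auth = 2 + 30 + 40 + 20 = 92 ms
Lookups 2..4 (TLD NS cached -> skip root; new domain -> still ask TLD and auth): local + TLD + auth = 2 + 40 + 20 = 62 ms each
Remaining 3 lookups: 3 * 62 = 186 ms
Total = 92 + 186 = 278 ms

278
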